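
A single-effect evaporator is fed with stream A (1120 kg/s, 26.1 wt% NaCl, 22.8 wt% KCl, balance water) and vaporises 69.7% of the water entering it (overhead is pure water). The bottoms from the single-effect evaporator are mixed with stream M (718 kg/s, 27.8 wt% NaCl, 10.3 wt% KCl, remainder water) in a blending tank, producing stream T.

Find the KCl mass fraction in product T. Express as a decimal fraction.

0.2288

Vapour removed = 0.697×0.511×1120 = 398.91 kg/s; concentrate = 721.09 kg/s.
KCl reaching the mixer = 255.36 (from concentrate) + 718×0.103 = 329.31 kg/s.
Product flow = 721.09 + 718 = 1439.1 kg/s; KCl fraction = 0.2288.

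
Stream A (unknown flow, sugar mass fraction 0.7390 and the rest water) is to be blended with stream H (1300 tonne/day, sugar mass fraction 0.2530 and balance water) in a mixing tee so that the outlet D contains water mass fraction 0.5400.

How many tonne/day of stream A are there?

Let A be the unknown flow. Total out = 1300 + A.
water balance: 971.1 + 0.261·A = 0.540·(1300 + A)
(0.261 − 0.540)·A = 0.540×1300 − 971.1 = -269.1
A = -269.1 / -0.279 = 964.52 tonne/day

964.5 tonne/day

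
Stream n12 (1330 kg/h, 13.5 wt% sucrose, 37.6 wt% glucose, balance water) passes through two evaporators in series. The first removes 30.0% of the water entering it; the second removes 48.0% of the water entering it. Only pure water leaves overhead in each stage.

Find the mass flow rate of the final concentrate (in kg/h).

916.4 kg/h

water in feed = 1330×0.489 = 650.37 kg/h.
After stage 1: water left = (1−0.300)×650.37 = 455.26; stream total = 1134.9 kg/h.
After stage 2: water left = (1−0.480)×455.26 = 236.73; final concentrate = 916.36 kg/h.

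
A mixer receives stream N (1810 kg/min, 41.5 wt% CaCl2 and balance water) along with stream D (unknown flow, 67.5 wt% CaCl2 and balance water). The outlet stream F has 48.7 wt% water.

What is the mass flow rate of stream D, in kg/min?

1095 kg/min

Let D be the unknown flow. Total out = 1810 + D.
water balance: 1058.8 + 0.325·D = 0.487·(1810 + D)
(0.325 − 0.487)·D = 0.487×1810 − 1058.8 = -177.38
D = -177.38 / -0.162 = 1094.9 kg/min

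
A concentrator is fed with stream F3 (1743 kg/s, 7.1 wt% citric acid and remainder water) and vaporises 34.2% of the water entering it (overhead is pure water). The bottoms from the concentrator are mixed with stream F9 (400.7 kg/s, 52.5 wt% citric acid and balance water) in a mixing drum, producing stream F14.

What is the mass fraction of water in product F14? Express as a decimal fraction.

Vapour removed = 0.342×0.929×1743 = 553.78 kg/s; concentrate = 1189.2 kg/s.
water reaching the mixer = 1065.5 (from concentrate) + 400.7×0.475 = 1255.8 kg/s.
Product flow = 1189.2 + 400.7 = 1589.9 kg/s; water fraction = 0.790.

0.790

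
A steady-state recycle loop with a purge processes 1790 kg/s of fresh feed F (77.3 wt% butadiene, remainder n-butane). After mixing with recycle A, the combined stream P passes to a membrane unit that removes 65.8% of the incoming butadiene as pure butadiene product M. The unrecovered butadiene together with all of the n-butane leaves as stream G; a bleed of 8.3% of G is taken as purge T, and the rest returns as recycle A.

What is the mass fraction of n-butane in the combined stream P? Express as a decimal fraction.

0.708

n-butane enters only via F and leaves only via the purge: 1790×0.227 = 0.083×(n-butane in G), and the membrane unit passes all n-butane, so n-butane in P = n-butane in G = 4895.5 kg/s.
butadiene in P: m_A = 1790×0.773 + (1−0.083)·(1−0.658)·m_A, so m_A = 1383.7/0.6864 = 2015.9 kg/s.
P = 2015.9 + 4895.5 = 6911.4 kg/s.
n-butane fraction in P = 4895.5/6911.4 = 0.708.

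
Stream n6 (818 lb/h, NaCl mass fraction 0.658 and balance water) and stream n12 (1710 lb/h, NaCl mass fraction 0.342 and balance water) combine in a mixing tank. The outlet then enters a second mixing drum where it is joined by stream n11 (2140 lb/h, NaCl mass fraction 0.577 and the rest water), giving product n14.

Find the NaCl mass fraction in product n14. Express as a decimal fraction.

Overall, product flow = 4668 lb/h.
NaCl in = 818×0.658 + 1710×0.342 + 2140×0.577 = 2357.8 lb/h.
NaCl fraction in n14 = 0.505.

0.505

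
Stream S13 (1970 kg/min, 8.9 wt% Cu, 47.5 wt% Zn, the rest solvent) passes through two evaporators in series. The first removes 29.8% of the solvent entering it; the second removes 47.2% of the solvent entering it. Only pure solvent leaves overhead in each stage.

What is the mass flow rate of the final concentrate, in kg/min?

solvent in feed = 1970×0.436 = 858.92 kg/min.
After stage 1: solvent left = (1−0.298)×858.92 = 602.96; stream total = 1714 kg/min.
After stage 2: solvent left = (1−0.472)×602.96 = 318.36; final concentrate = 1429.4 kg/min.

1429 kg/min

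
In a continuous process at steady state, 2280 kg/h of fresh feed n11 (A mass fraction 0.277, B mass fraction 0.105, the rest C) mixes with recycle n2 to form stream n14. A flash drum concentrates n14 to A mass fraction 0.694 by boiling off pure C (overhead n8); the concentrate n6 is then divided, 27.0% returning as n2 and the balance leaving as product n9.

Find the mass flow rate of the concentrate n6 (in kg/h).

1247 kg/h

Overall A balance (none leaves overhead): A in fresh feed = A in product, i.e. 2280×0.277 = (1−0.270)·n6·0.694.
n6 = 631.56/(0.694×0.730) = 1246.6 kg/h.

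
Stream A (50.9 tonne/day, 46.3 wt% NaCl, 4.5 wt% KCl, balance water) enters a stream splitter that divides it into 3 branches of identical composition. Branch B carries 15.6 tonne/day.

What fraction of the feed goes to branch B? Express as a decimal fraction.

Fraction to B = 15.6/50.9 = 0.3065.

0.306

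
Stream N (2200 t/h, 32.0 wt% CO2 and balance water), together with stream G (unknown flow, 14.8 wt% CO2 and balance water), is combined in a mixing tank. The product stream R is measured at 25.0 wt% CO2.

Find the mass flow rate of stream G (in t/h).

1510 t/h

Let G be the unknown flow. Total out = 2200 + G.
CO2 balance: 704 + 0.148·G = 0.250·(2200 + G)
(0.148 − 0.250)·G = 0.250×2200 − 704 = -154
G = -154 / -0.102 = 1509.8 t/h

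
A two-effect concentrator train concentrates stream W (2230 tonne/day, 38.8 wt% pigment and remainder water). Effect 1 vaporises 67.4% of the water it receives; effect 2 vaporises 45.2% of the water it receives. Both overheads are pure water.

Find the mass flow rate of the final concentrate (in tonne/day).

1109 tonne/day

water in feed = 2230×0.612 = 1364.8 tonne/day.
After stage 1: water left = (1−0.674)×1364.8 = 444.91; stream total = 1310.2 tonne/day.
After stage 2: water left = (1−0.452)×444.91 = 243.81; final concentrate = 1109.1 tonne/day.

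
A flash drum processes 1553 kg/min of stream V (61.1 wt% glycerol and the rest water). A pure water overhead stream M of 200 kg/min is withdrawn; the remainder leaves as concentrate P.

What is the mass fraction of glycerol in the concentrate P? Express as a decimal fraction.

glycerol is not removed: 1553×0.611 = 948.88 kg/min of glycerol enters P.
Concentrate = 1553 − 200 = 1353 kg/min.
Mass fraction = 948.88/1353 = 0.701.

0.701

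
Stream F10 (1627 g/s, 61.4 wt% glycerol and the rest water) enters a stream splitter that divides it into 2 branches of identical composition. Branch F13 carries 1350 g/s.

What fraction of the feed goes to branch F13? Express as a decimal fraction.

0.830

Fraction to F13 = 1350/1627 = 0.8297.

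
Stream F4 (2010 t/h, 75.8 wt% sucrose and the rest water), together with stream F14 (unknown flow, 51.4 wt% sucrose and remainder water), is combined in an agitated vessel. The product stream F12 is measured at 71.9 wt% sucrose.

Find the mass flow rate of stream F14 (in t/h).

Let F14 be the unknown flow. Total out = 2010 + F14.
sucrose balance: 1523.6 + 0.514·F14 = 0.719·(2010 + F14)
(0.514 − 0.719)·F14 = 0.719×2010 − 1523.6 = -78.39
F14 = -78.39 / -0.205 = 382.39 t/h

382.4 t/h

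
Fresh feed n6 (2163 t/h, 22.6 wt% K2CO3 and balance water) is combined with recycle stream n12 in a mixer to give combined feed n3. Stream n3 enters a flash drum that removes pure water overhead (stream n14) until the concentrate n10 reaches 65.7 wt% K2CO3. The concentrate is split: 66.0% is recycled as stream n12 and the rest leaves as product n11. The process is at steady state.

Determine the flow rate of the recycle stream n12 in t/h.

Overall K2CO3 balance (none leaves overhead): K2CO3 in fresh feed = K2CO3 in product, i.e. 2163×0.226 = (1−0.660)·n10·0.657.
n10 = 488.84/(0.657×0.340) = 2188.4 t/h.
Recycle n12 = 0.660×2188.4 = 1444.3 t/h.

1444 t/h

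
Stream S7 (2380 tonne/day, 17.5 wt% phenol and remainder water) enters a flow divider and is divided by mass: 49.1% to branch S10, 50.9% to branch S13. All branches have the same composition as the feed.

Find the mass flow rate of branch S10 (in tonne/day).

Branch S10 flow = 0.491×2380 = 1168.6 tonne/day.

1169 tonne/day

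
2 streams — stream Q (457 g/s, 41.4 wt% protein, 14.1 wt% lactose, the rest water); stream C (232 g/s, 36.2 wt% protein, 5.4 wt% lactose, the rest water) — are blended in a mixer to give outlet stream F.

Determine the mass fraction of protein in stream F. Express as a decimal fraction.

Total flow out = 457 + 232 = 689 g/s.
protein in = 457×0.414 + 232×0.362 = 273.18 g/s.
protein mass fraction in F = 273.18/689 = 0.3965.

0.3965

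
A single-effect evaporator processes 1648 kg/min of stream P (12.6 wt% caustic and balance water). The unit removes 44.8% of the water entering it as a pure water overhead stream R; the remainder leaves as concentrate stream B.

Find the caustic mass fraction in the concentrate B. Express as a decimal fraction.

0.207

caustic is not removed: 1648×0.126 = 207.65 kg/min of caustic enters B.
water entering = 1648×0.874 = 1440.4 kg/min; overhead removed = 0.448×1440.4 = 645.28 kg/min.
Concentrate = 1648 − 645.28 = 1002.7 kg/min.
Mass fraction = 207.65/1002.7 = 0.207.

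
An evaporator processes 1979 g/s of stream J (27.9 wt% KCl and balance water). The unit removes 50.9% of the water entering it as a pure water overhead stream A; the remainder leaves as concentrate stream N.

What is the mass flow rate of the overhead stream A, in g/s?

water entering = 1979×0.721 = 1426.9 g/s; overhead removed = 0.509×1426.9 = 726.27 g/s.

726.3 g/s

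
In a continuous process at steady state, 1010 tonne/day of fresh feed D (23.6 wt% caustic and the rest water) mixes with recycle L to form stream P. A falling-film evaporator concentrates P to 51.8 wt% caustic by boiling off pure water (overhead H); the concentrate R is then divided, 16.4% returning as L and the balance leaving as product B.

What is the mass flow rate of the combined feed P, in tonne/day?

1100 tonne/day

Overall caustic balance (none leaves overhead): caustic in fresh feed = caustic in product, i.e. 1010×0.236 = (1−0.164)·R·0.518.
R = 238.36/(0.518×0.836) = 550.42 tonne/day.
Recycle L = 0.164×550.42 = 90.27 tonne/day.
Combined feed P = 1010 + 90.27 = 1100.3 tonne/day.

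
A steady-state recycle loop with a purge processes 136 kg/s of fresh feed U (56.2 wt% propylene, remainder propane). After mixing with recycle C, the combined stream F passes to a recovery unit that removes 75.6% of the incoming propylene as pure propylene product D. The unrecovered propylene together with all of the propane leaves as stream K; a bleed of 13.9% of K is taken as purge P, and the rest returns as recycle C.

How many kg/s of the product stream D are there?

73.15 kg/s

propylene in F: m_A = 136×0.562 + (1−0.139)·(1−0.756)·m_A, so m_A = 76.432/0.7899 = 96.76 kg/s.
Product D = 0.756×96.76 = 73.15 kg/s.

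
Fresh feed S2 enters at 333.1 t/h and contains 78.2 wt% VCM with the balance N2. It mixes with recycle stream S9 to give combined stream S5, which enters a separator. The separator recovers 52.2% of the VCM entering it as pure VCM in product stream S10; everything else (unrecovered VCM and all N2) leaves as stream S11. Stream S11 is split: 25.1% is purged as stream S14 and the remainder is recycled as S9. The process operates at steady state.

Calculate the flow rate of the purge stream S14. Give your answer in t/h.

121.3 t/h

N2 enters only via S2 and leaves only via the purge: 333.1×0.218 = 0.251×(N2 in S11), and the separator passes all N2, so N2 in S5 = N2 in S11 = 289.31 t/h.
VCM in S5: m_A = 333.1×0.782 + (1−0.251)·(1−0.522)·m_A, so m_A = 260.48/0.6420 = 405.75 t/h.
S11 = (1−0.522)×405.75 + 289.31 = 483.26 t/h.
Purge S14 = 0.251×483.26 = 121.3 t/h.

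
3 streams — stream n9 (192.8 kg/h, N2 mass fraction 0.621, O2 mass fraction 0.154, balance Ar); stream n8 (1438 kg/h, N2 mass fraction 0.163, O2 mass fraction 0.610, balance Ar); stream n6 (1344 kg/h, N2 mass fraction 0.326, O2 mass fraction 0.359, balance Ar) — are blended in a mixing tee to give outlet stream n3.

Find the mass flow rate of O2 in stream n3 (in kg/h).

1389 kg/h

O2 out = O2 in = 192.8×0.154 + 1438×0.610 + 1344×0.359 = 1389.4 kg/h.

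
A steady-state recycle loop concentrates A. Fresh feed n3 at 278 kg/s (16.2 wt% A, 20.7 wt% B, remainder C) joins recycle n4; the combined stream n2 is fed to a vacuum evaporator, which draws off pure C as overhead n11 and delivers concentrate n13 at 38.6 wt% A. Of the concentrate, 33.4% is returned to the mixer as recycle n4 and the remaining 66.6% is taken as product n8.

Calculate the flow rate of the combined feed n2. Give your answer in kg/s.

336.5 kg/s

Overall A balance (none leaves overhead): A in fresh feed = A in product, i.e. 278×0.162 = (1−0.334)·n13·0.386.
n13 = 45.036/(0.386×0.666) = 175.19 kg/s.
Recycle n4 = 0.334×175.19 = 58.512 kg/s.
Combined feed n2 = 278 + 58.512 = 336.51 kg/s.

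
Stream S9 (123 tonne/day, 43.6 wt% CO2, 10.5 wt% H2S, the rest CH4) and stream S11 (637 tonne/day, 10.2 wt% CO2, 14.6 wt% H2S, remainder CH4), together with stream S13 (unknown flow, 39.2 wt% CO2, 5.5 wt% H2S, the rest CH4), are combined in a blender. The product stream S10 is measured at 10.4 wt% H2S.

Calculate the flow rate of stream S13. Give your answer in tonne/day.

Let S13 be the unknown flow. Total out = 760 + S13.
H2S balance: 105.92 + 0.055·S13 = 0.104·(760 + S13)
(0.055 − 0.104)·S13 = 0.104×760 − 105.92 = -26.877
S13 = -26.877 / -0.049 = 548.51 tonne/day

548.5 tonne/day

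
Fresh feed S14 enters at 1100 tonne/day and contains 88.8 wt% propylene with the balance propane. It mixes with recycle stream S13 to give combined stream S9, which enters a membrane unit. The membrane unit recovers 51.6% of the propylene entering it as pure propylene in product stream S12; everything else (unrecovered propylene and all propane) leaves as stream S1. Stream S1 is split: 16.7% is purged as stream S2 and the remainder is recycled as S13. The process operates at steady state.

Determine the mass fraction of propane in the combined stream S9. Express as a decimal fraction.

0.311

propane enters only via S14 and leaves only via the purge: 1100×0.112 = 0.167×(propane in S1), and the membrane unit passes all propane, so propane in S9 = propane in S1 = 737.72 tonne/day.
propylene in S9: m_A = 1100×0.888 + (1−0.167)·(1−0.516)·m_A, so m_A = 976.8/0.5968 = 1636.7 tonne/day.
S9 = 1636.7 + 737.72 = 2374.4 tonne/day.
propane fraction in S9 = 737.72/2374.4 = 0.311.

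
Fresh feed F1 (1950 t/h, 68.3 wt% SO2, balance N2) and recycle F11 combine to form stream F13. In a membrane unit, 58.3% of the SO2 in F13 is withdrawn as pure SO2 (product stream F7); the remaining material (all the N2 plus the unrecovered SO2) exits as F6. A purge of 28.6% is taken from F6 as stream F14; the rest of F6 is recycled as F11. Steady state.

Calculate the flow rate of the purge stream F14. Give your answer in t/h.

844.3 t/h

N2 enters only via F1 and leaves only via the purge: 1950×0.317 = 0.286×(N2 in F6), and the membrane unit passes all N2, so N2 in F13 = N2 in F6 = 2161.4 t/h.
SO2 in F13: m_A = 1950×0.683 + (1−0.286)·(1−0.583)·m_A, so m_A = 1331.9/0.7023 = 1896.5 t/h.
F6 = (1−0.583)×1896.5 + 2161.4 = 2952.2 t/h.
Purge F14 = 0.286×2952.2 = 844.33 t/h.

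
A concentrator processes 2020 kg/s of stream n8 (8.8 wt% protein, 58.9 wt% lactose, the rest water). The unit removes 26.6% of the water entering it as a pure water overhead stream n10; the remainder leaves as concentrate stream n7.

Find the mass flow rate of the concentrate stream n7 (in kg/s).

water entering = 2020×0.323 = 652.46 kg/s; overhead removed = 0.266×652.46 = 173.55 kg/s.
Concentrate = 2020 − 173.55 = 1846.4 kg/s.

1846 kg/s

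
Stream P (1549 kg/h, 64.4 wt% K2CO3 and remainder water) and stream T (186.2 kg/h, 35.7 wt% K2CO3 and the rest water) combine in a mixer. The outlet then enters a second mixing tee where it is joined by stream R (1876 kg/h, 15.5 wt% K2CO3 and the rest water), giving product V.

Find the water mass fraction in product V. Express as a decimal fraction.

Overall, product flow = 3611.2 kg/h.
water in = 1549×0.356 + 186.2×0.643 + 1876×0.845 = 2256.4 kg/h.
water fraction in V = 0.625.

0.625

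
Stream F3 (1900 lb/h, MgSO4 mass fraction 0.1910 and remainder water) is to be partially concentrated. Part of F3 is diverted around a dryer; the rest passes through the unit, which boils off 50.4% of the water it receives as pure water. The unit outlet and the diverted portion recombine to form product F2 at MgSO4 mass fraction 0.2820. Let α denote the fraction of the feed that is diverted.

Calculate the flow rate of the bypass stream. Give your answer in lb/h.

396.3 lb/h

All 1900×0.191 = 362.9 lb/h of MgSO4 reaches F2, so F2 = 362.9/0.282 = 1286.9 lb/h and vapour = 613.12 lb/h.
The evaporator receives (1−α)·1900 of feed at 0.809 water and removes 0.504 of that water:
0.504×0.809×(1−α)×1900 = 613.12
(1−α) = 613.12/774.7 = 0.7914;  α = 0.2086.
Bypass flow = 0.2086×1900 = 396.28 lb/h.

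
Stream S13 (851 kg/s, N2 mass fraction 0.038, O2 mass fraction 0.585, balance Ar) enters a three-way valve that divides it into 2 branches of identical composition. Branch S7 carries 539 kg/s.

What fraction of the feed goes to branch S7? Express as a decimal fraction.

0.633

Fraction to S7 = 539/851 = 0.6334.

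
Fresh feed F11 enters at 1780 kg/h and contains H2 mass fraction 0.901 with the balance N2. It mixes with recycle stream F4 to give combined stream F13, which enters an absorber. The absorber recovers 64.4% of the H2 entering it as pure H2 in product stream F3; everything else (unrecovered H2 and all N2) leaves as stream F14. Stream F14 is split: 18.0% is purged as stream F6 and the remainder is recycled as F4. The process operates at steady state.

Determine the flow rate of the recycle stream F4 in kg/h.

N2 enters only via F11 and leaves only via the purge: 1780×0.099 = 0.180×(N2 in F14), and the absorber passes all N2, so N2 in F13 = N2 in F14 = 979 kg/h.
H2 in F13: m_A = 1780×0.901 + (1−0.180)·(1−0.644)·m_A, so m_A = 1603.8/0.7081 = 2265 kg/h.
F14 = (1−0.644)×2265 + 979 = 1785.3 kg/h.
Recycle F4 = (1−0.180)×1785.3 = 1464 kg/h.

1464 kg/h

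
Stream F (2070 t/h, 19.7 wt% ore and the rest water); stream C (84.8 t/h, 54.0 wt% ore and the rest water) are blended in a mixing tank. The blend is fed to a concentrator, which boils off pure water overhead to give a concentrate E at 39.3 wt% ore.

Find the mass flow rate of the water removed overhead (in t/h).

1001 t/h

ore entering = 2070×0.197 + 84.8×0.540 = 453.58 t/h.
All ore reports to E, so E = 453.58/0.393 = 1154.2 t/h.
Total feed = 2154.8 t/h; overhead = 2154.8 − 1154.2 = 1000.6 t/h.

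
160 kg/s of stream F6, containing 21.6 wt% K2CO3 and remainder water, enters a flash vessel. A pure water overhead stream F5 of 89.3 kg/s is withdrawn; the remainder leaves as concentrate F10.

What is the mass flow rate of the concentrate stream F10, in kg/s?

Concentrate = 160 − 89.3 = 70.7 kg/s.

70.7 kg/s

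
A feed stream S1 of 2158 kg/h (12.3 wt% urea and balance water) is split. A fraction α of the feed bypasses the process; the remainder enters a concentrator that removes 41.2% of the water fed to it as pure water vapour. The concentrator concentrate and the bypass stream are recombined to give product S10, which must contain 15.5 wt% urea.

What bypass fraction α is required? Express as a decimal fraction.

All 2158×0.123 = 265.43 kg/h of urea reaches S10, so S10 = 265.43/0.155 = 1712.5 kg/h and vapour = 445.52 kg/h.
The evaporator receives (1−α)·2158 of feed at 0.877 water and removes 0.412 of that water:
0.412×0.877×(1−α)×2158 = 445.52
(1−α) = 445.52/779.74 = 0.5714;  α = 0.4286.

0.429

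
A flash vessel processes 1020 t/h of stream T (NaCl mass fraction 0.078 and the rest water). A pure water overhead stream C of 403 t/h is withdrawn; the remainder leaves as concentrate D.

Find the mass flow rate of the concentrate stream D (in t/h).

617 t/h

Concentrate = 1020 − 403 = 617 t/h.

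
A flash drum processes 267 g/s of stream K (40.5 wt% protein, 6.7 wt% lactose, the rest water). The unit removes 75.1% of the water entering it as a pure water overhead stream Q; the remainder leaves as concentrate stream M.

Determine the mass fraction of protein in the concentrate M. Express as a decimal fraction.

0.671

protein is not removed: 267×0.405 = 108.14 g/s of protein enters M.
water entering = 267×0.528 = 140.98 g/s; overhead removed = 0.751×140.98 = 105.87 g/s.
Concentrate = 267 − 105.87 = 161.13 g/s.
Mass fraction = 108.14/161.13 = 0.671.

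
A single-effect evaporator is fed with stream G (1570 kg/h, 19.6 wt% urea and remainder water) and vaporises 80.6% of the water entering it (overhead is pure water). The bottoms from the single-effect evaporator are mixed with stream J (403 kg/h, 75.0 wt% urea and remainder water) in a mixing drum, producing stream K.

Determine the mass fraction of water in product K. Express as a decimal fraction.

Vapour removed = 0.806×0.804×1570 = 1017.4 kg/h; concentrate = 552.6 kg/h.
water reaching the mixer = 244.88 (from concentrate) + 403×0.250 = 345.63 kg/h.
Product flow = 552.6 + 403 = 955.6 kg/h; water fraction = 0.362.

0.362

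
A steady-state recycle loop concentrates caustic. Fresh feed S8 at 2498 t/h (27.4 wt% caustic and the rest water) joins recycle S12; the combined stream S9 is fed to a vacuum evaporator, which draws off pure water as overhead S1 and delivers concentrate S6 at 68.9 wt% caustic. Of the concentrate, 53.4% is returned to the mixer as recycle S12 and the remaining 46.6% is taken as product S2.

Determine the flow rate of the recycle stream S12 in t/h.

Overall caustic balance (none leaves overhead): caustic in fresh feed = caustic in product, i.e. 2498×0.274 = (1−0.534)·S6·0.689.
S6 = 684.45/(0.689×0.466) = 2131.8 t/h.
Recycle S12 = 0.534×2131.8 = 1138.4 t/h.

1138 t/h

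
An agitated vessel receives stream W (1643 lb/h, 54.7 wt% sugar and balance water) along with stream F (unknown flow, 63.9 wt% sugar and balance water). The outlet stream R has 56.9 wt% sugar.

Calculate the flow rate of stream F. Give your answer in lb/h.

516.4 lb/h

Let F be the unknown flow. Total out = 1643 + F.
sugar balance: 898.72 + 0.639·F = 0.569·(1643 + F)
(0.639 − 0.569)·F = 0.569×1643 − 898.72 = 36.146
F = 36.146 / 0.070 = 516.37 lb/h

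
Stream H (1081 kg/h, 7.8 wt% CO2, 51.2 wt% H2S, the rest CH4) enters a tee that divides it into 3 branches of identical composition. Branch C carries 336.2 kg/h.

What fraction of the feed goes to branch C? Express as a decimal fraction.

Fraction to C = 336.2/1081 = 0.3110.

0.311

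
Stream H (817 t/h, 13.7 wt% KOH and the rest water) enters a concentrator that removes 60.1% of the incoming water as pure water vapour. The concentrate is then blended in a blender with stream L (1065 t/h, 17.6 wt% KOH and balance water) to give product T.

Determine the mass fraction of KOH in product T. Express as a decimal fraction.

0.205

Vapour removed = 0.601×0.863×817 = 423.75 t/h; concentrate = 393.25 t/h.
KOH reaching the mixer = 111.93 (from concentrate) + 1065×0.176 = 299.37 t/h.
Product flow = 393.25 + 1065 = 1458.3 t/h; KOH fraction = 0.205.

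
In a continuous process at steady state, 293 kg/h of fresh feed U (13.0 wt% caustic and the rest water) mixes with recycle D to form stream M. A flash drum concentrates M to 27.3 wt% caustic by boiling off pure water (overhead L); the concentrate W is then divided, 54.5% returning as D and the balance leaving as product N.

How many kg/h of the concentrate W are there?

306.6 kg/h

Overall caustic balance (none leaves overhead): caustic in fresh feed = caustic in product, i.e. 293×0.130 = (1−0.545)·W·0.273.
W = 38.09/(0.273×0.455) = 306.65 kg/h.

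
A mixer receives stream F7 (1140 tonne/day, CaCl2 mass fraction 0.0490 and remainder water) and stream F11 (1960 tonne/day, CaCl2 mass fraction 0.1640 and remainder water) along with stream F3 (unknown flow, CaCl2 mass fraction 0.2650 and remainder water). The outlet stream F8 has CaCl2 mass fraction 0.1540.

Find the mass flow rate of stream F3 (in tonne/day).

901.8 tonne/day

Let F3 be the unknown flow. Total out = 3100 + F3.
CaCl2 balance: 377.3 + 0.265·F3 = 0.154·(3100 + F3)
(0.265 − 0.154)·F3 = 0.154×3100 − 377.3 = 100.1
F3 = 100.1 / 0.111 = 901.8 tonne/day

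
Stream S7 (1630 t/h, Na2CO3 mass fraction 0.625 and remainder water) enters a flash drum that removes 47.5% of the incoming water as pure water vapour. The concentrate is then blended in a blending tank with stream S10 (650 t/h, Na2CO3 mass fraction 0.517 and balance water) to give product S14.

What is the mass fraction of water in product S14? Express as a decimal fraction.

Vapour removed = 0.475×0.375×1630 = 290.34 t/h; concentrate = 1339.7 t/h.
water reaching the mixer = 320.91 (from concentrate) + 650×0.483 = 634.86 t/h.
Product flow = 1339.7 + 650 = 1989.7 t/h; water fraction = 0.319.

0.319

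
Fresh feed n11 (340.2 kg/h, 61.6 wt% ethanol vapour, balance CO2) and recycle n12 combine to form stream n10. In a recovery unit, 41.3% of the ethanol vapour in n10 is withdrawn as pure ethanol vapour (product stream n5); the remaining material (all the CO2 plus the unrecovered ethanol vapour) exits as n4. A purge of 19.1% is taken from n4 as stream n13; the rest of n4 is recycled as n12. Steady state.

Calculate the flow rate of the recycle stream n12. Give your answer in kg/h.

CO2 enters only via n11 and leaves only via the purge: 340.2×0.384 = 0.191×(CO2 in n4), and the recovery unit passes all CO2, so CO2 in n10 = CO2 in n4 = 683.96 kg/h.
ethanol vapour in n10: m_A = 340.2×0.616 + (1−0.191)·(1−0.413)·m_A, so m_A = 209.56/0.5251 = 399.08 kg/h.
n4 = (1−0.413)×399.08 + 683.96 = 918.22 kg/h.
Recycle n12 = (1−0.191)×918.22 = 742.84 kg/h.

742.8 kg/h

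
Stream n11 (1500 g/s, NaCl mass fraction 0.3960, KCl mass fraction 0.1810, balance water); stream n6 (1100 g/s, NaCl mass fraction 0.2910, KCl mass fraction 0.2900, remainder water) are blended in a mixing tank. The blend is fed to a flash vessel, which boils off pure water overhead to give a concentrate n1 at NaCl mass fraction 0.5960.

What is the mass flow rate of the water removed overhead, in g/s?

1066 g/s

NaCl entering = 1500×0.396 + 1100×0.291 = 914.1 g/s.
All NaCl reports to n1, so n1 = 914.1/0.596 = 1533.7 g/s.
Total feed = 2600 g/s; overhead = 2600 − 1533.7 = 1066.3 g/s.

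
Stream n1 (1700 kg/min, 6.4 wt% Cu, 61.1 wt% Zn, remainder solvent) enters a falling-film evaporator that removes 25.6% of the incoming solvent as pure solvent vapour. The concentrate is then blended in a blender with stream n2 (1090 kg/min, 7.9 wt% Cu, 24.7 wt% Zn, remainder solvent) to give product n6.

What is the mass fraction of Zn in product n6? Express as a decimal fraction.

0.494

Vapour removed = 0.256×0.325×1700 = 141.44 kg/min; concentrate = 1558.6 kg/min.
Zn reaching the mixer = 1038.7 (from concentrate) + 1090×0.247 = 1307.9 kg/min.
Product flow = 1558.6 + 1090 = 2648.6 kg/min; Zn fraction = 0.494.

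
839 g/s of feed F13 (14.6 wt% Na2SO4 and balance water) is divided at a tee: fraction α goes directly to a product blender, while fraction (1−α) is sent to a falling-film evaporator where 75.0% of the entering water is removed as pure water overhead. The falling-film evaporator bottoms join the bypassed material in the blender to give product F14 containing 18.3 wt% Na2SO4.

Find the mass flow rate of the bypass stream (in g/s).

All 839×0.146 = 122.49 g/s of Na2SO4 reaches F14, so F14 = 122.49/0.183 = 669.37 g/s and vapour = 169.63 g/s.
The evaporator receives (1−α)·839 of feed at 0.854 water and removes 0.750 of that water:
0.750×0.854×(1−α)×839 = 169.63
(1−α) = 169.63/537.38 = 0.3157;  α = 0.6843.
Bypass flow = 0.6843×839 = 574.15 g/s.

574.2 g/s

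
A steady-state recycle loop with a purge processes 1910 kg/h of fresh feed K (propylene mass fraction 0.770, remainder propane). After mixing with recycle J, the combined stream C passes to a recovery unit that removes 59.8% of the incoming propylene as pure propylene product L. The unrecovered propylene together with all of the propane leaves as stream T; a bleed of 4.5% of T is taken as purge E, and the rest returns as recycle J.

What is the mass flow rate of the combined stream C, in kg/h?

12150 kg/h

propane enters only via K and leaves only via the purge: 1910×0.230 = 0.045×(propane in T), and the recovery unit passes all propane, so propane in C = propane in T = 9762.2 kg/h.
propylene in C: m_A = 1910×0.770 + (1−0.045)·(1−0.598)·m_A, so m_A = 1470.7/0.6161 = 2387.2 kg/h.
C = 2387.2 + 9762.2 = 12149 kg/h.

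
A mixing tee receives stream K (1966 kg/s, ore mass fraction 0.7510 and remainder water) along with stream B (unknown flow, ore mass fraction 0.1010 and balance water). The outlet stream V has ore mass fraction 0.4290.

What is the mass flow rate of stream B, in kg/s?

1930 kg/s

Let B be the unknown flow. Total out = 1966 + B.
ore balance: 1476.5 + 0.101·B = 0.429·(1966 + B)
(0.101 − 0.429)·B = 0.429×1966 − 1476.5 = -633.05
B = -633.05 / -0.328 = 1930 kg/s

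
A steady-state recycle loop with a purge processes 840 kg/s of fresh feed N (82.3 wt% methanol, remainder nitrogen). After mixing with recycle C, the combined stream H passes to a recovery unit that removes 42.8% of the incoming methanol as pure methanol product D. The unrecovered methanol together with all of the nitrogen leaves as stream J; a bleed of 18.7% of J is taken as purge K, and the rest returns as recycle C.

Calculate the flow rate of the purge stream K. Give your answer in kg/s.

286.9 kg/s

nitrogen enters only via N and leaves only via the purge: 840×0.177 = 0.187×(nitrogen in J), and the recovery unit passes all nitrogen, so nitrogen in H = nitrogen in J = 795.08 kg/s.
methanol in H: m_A = 840×0.823 + (1−0.187)·(1−0.428)·m_A, so m_A = 691.32/0.5350 = 1292.3 kg/s.
J = (1−0.428)×1292.3 + 795.08 = 1534.3 kg/s.
Purge K = 0.187×1534.3 = 286.91 kg/s.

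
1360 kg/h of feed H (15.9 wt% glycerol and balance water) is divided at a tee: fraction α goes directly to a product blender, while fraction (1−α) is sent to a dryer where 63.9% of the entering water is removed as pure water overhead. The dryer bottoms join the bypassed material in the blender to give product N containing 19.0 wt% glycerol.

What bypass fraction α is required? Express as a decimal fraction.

All 1360×0.159 = 216.24 kg/h of glycerol reaches N, so N = 216.24/0.190 = 1138.1 kg/h and vapour = 221.89 kg/h.
The evaporator receives (1−α)·1360 of feed at 0.841 water and removes 0.639 of that water:
0.639×0.841×(1−α)×1360 = 221.89
(1−α) = 221.89/730.86 = 0.3036;  α = 0.6964.

0.696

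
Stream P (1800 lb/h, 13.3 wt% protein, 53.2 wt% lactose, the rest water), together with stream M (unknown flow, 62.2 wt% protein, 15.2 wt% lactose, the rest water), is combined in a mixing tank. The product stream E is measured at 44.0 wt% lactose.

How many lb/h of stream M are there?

Let M be the unknown flow. Total out = 1800 + M.
lactose balance: 957.6 + 0.152·M = 0.440·(1800 + M)
(0.152 − 0.440)·M = 0.440×1800 − 957.6 = -165.6
M = -165.6 / -0.288 = 575 lb/h

575 lb/h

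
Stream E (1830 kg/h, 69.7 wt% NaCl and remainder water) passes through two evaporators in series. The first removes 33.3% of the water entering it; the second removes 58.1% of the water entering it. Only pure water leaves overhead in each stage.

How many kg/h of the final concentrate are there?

water in feed = 1830×0.303 = 554.49 kg/h.
After stage 1: water left = (1−0.333)×554.49 = 369.84; stream total = 1645.4 kg/h.
After stage 2: water left = (1−0.581)×369.84 = 154.96; final concentrate = 1430.5 kg/h.

1430 kg/h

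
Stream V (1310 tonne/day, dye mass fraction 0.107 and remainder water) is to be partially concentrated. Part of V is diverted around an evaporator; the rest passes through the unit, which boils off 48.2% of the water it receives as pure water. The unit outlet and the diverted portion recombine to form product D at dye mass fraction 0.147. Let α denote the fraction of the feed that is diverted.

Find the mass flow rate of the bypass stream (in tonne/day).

All 1310×0.107 = 140.17 tonne/day of dye reaches D, so D = 140.17/0.147 = 953.54 tonne/day and vapour = 356.46 tonne/day.
The evaporator receives (1−α)·1310 of feed at 0.893 water and removes 0.482 of that water:
0.482×0.893×(1−α)×1310 = 356.46
(1−α) = 356.46/563.86 = 0.6322;  α = 0.3678.
Bypass flow = 0.3678×1310 = 481.84 tonne/day.

481.8 tonne/day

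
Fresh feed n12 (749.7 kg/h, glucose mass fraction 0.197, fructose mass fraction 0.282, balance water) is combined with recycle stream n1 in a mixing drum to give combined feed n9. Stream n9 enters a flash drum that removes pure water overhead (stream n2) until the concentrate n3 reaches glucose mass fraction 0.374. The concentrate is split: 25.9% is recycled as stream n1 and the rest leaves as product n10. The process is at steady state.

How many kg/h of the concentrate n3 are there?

532.9 kg/h

Overall glucose balance (none leaves overhead): glucose in fresh feed = glucose in product, i.e. 749.7×0.197 = (1−0.259)·n3·0.374.
n3 = 147.69/(0.374×0.741) = 532.92 kg/h.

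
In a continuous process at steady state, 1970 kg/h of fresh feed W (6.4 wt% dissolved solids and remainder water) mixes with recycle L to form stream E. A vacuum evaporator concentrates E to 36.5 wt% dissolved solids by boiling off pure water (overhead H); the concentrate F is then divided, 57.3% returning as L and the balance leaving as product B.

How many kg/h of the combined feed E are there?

Overall dissolved solids balance (none leaves overhead): dissolved solids in fresh feed = dissolved solids in product, i.e. 1970×0.064 = (1−0.573)·F·0.365.
F = 126.08/(0.365×0.427) = 808.96 kg/h.
Recycle L = 0.573×808.96 = 463.53 kg/h.
Combined feed E = 1970 + 463.53 = 2433.5 kg/h.

2434 kg/h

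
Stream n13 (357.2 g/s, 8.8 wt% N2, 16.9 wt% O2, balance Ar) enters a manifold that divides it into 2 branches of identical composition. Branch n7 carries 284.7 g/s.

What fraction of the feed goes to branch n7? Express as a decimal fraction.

Fraction to n7 = 284.7/357.2 = 0.7970.

0.797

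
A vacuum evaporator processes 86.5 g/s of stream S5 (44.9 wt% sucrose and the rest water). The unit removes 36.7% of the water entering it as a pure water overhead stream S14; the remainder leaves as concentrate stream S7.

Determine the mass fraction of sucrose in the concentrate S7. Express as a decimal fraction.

0.563

sucrose is not removed: 86.5×0.449 = 38.839 g/s of sucrose enters S7.
water entering = 86.5×0.551 = 47.662 g/s; overhead removed = 0.367×47.662 = 17.492 g/s.
Concentrate = 86.5 − 17.492 = 69.008 g/s.
Mass fraction = 38.839/69.008 = 0.563.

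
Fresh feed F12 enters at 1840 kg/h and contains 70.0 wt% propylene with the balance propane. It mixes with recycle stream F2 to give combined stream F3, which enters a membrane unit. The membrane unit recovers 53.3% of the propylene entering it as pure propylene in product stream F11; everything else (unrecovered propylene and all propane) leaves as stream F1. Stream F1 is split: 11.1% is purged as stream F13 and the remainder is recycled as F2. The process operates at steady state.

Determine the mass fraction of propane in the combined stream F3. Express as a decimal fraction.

propane enters only via F12 and leaves only via the purge: 1840×0.300 = 0.111×(propane in F1), and the membrane unit passes all propane, so propane in F3 = propane in F1 = 4973 kg/h.
propylene in F3: m_A = 1840×0.700 + (1−0.111)·(1−0.533)·m_A, so m_A = 1288/0.5848 = 2202.3 kg/h.
F3 = 2202.3 + 4973 = 7175.3 kg/h.
propane fraction in F3 = 4973/7175.3 = 0.6931.

0.6931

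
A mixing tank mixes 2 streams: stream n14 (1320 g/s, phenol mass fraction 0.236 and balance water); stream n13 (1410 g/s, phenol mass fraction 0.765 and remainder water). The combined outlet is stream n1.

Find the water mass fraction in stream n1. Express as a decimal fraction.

Total flow out = 1320 + 1410 = 2730 g/s.
water in = 1320×0.764 + 1410×0.235 = 1339.8 g/s.
water mass fraction in n1 = 1339.8/2730 = 0.491.

0.491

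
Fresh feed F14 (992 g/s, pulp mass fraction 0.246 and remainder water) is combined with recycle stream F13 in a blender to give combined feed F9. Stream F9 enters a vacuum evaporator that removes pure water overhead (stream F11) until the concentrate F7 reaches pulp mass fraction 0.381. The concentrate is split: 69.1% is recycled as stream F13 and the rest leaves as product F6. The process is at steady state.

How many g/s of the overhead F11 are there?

Overall pulp balance (none leaves overhead): pulp in fresh feed = pulp in product, i.e. 992×0.246 = (1−0.691)·F7·0.381.
F7 = 244.03/(0.381×0.309) = 2072.8 g/s.
Recycle F13 = 0.691×2072.8 = 1432.3 g/s.
Combined feed F9 = 992 + 1432.3 = 2424.3 g/s.
Overhead F11 = F9 − F7 = 2424.3 − 2072.8 = 351.5 g/s.

351.5 g/s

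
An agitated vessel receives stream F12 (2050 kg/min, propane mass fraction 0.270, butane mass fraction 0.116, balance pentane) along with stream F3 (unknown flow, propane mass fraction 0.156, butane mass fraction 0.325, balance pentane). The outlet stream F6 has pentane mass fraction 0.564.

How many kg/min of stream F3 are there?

2278 kg/min

Let F3 be the unknown flow. Total out = 2050 + F3.
pentane balance: 1258.7 + 0.519·F3 = 0.564·(2050 + F3)
(0.519 − 0.564)·F3 = 0.564×2050 − 1258.7 = -102.5
F3 = -102.5 / -0.045 = 2277.8 kg/min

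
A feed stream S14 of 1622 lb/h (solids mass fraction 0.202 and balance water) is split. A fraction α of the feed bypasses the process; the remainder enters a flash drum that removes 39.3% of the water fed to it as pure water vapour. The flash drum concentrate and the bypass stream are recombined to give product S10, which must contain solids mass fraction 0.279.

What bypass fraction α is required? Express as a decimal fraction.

All 1622×0.202 = 327.64 lb/h of solids reaches S10, so S10 = 327.64/0.279 = 1174.4 lb/h and vapour = 447.65 lb/h.
The evaporator receives (1−α)·1622 of feed at 0.798 water and removes 0.393 of that water:
0.393×0.798×(1−α)×1622 = 447.65
(1−α) = 447.65/508.68 = 0.8800;  α = 0.1200.

0.120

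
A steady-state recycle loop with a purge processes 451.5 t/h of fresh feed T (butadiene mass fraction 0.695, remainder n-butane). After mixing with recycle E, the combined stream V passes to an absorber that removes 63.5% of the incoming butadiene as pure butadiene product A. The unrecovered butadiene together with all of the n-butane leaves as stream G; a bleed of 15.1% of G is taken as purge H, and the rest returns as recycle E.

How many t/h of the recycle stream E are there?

n-butane enters only via T and leaves only via the purge: 451.5×0.305 = 0.151×(n-butane in G), and the absorber passes all n-butane, so n-butane in V = n-butane in G = 911.97 t/h.
butadiene in V: m_A = 451.5×0.695 + (1−0.151)·(1−0.635)·m_A, so m_A = 313.79/0.6901 = 454.7 t/h.
G = (1−0.635)×454.7 + 911.97 = 1077.9 t/h.
Recycle E = (1−0.151)×1077.9 = 915.17 t/h.

915.2 t/h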